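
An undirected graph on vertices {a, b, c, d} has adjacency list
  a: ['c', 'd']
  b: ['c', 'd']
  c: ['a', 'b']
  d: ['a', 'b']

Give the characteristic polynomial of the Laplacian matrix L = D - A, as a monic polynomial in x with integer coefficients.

Each diagonal entry of L is the vertex degree and each off-diagonal entry is -1 where an edge is present, 0 otherwise; in the order [a, b, c, d] the diagonal is [2, 2, 2, 2]. Computing det(xI - L) by cofactor expansion (or equivalently via sum-over-permutations) gives x^4 - 8x^3 + 20x^2 - 16x. The constant term is 0 because L is singular (the all-ones vector lies in its kernel).

x^4 - 8x^3 + 20x^2 - 16x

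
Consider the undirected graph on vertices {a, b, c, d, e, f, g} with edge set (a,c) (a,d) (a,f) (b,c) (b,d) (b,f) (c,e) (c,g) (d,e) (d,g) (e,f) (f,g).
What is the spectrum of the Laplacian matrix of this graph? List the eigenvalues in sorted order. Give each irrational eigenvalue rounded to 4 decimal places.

[0, 3, 3, 3, 4, 4, 7]

Reading degrees in the order [a, b, c, d, e, f, g] gives [3, 3, 4, 4, 3, 4, 3]; set D = diag(3, 3, 4, 4, 3, 4, 3) and form L = D - A. The multiplicity of 0 as a Laplacian eigenvalue equals the number of connected components. The single zero eigenvalue shows the graph is connected.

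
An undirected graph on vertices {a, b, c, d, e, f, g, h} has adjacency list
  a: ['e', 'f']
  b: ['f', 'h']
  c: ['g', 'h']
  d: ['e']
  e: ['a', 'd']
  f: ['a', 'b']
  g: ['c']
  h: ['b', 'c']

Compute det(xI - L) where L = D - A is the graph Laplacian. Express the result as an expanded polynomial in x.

With the vertex order [a, b, c, d, e, f, g, h], the degrees are [2, 2, 2, 1, 2, 2, 1, 2], giving D = diag(2, 2, 2, 1, 2, 2, 1, 2) and L = D - A. L has integer entries, so p(x) = det(xI - L) has integer coefficients. Expanding the determinant yields x^8 - 14x^7 + 78x^6 - 220x^5 + 330x^4 - 252x^3 + 84x^2 - 8x. The coefficient of x^7 equals -trace(L) = -14, matching the sum of degrees. The eigenvalues sum to 14, which equals trace(L) = 2|E|.

x^8 - 14x^7 + 78x^6 - 220x^5 + 330x^4 - 252x^3 + 84x^2 - 8x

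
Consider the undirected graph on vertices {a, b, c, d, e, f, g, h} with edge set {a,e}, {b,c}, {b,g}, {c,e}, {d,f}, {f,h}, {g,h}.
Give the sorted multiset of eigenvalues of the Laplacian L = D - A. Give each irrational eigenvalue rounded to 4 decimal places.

[0, 0.1522, 0.5858, 1.2346, 2, 2.7654, 3.4142, 3.8478]

Reading degrees in the order [a, b, c, d, e, f, g, h] gives [1, 2, 2, 1, 2, 2, 2, 2]; set D = diag(1, 2, 2, 1, 2, 2, 2, 2) and form L = D - A. Since every row of L sums to 0, the all-ones vector is in the kernel and 0 is an eigenvalue. The eigenvalues sum to 14, which equals trace(L) = 2|E|.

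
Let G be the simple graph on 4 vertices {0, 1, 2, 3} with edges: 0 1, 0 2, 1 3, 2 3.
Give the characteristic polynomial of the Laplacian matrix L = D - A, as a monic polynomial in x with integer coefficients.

x^4 - 8x^3 + 20x^2 - 16x

With the vertex order [0, 1, 2, 3], the degrees are [2, 2, 2, 2], giving D = diag(2, 2, 2, 2) and L = D - A. The eigenvalues of L are [0, 2, 2, 4]; the characteristic polynomial is the product of (x - lambda_i), which multiplies out to x^4 - 8x^3 + 20x^2 - 16x. Since p(0) = det(-L) = 0, x divides p(x). The largest eigenvalue, 4, is at most the vertex count 4. There is one zero in the spectrum, matching the 1 component.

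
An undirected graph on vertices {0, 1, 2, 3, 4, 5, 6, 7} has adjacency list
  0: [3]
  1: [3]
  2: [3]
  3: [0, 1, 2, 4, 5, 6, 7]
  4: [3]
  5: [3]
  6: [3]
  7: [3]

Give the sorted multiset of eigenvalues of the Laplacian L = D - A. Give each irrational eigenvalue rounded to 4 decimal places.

[0, 1, 1, 1, 1, 1, 1, 8]

Each diagonal entry of L is the vertex degree and each off-diagonal entry is -1 where an edge is present, 0 otherwise; in the order [0, 1, 2, 3, 4, 5, 6, 7] the diagonal is [1, 1, 1, 7, 1, 1, 1, 1]. Since every row of L sums to 0, the all-ones vector is in the kernel and 0 is an eigenvalue. The single zero eigenvalue shows the graph is connected. The eigenvalues sum to 14, which equals trace(L) = 2|E|.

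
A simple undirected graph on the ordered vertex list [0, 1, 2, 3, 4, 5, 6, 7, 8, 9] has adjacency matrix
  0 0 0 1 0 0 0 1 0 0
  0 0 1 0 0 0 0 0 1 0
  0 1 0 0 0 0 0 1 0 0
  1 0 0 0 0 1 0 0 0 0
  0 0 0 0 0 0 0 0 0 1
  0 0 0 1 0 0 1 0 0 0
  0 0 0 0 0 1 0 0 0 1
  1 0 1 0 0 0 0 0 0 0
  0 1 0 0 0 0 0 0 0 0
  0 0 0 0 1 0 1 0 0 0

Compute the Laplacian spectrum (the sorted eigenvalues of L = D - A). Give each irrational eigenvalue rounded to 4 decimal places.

Reading degrees in the order [0, 1, 2, 3, 4, 5, 6, 7, 8, 9] gives [2, 2, 2, 2, 1, 2, 2, 2, 1, 2]; set D = diag(2, 2, 2, 2, 1, 2, 2, 2, 1, 2) and form L = D - A. Since every row of L sums to 0, the all-ones vector is in the kernel and 0 is an eigenvalue. There is one zero in the spectrum, matching the 1 component.

[0, 0.0979, 0.3820, 0.8244, 1.3820, 2, 2.6180, 3.1756, 3.6180, 3.9021]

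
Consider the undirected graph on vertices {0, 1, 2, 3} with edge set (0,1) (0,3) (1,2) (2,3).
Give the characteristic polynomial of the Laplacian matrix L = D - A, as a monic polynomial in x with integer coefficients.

Reading degrees in the order [0, 1, 2, 3] gives [2, 2, 2, 2]; set D = diag(2, 2, 2, 2) and form L = D - A. Computing det(xI - L) by cofactor expansion (or equivalently via sum-over-permutations) gives x^4 - 8x^3 + 20x^2 - 16x. The coefficient of x^3 equals -trace(L) = -8, matching the sum of degrees. There is one zero in the spectrum, matching the 1 component. The eigenvalues sum to 8, which equals trace(L) = 2|E|.

x^4 - 8x^3 + 20x^2 - 16x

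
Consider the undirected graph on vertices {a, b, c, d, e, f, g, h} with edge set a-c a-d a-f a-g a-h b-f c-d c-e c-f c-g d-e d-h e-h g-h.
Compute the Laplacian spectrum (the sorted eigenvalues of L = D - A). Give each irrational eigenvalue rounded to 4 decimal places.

With the vertex order [a, b, c, d, e, f, g, h], the degrees are [5, 1, 5, 4, 3, 3, 3, 4], giving D = diag(5, 1, 5, 4, 3, 3, 3, 4) and L = D - A. Since every row of L sums to 0, the all-ones vector is in the kernel and 0 is an eigenvalue. There is one zero in the spectrum, matching the 1 component. The largest eigenvalue, 6.5892, is at most the vertex count 8.

[0, 0.6852, 2.5690, 3.0421, 4.2208, 4.7028, 6.1909, 6.5892]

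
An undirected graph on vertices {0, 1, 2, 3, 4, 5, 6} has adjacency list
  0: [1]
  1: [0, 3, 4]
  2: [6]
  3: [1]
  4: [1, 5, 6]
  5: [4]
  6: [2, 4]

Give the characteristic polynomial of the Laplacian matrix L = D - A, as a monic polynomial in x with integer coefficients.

Reading degrees in the order [0, 1, 2, 3, 4, 5, 6] gives [1, 3, 1, 1, 3, 1, 2]; set D = diag(1, 3, 1, 1, 3, 1, 2) and form L = D - A. Computing det(xI - L) by cofactor expansion (or equivalently via sum-over-permutations) gives x^7 - 12x^6 + 53x^5 - 108x^4 + 105x^3 - 46x^2 + 7x. The constant term is 0 because L is singular (the all-ones vector lies in its kernel). The largest eigenvalue, 4.6287, is at most the vertex count 7. There is one zero in the spectrum, matching the 1 component.

x^7 - 12x^6 + 53x^5 - 108x^4 + 105x^3 - 46x^2 + 7x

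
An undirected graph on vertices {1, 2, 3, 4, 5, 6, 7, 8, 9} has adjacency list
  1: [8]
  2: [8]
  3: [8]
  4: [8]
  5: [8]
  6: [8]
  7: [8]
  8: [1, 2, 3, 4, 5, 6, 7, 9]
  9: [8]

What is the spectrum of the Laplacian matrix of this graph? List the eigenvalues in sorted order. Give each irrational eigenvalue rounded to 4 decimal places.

[0, 1, 1, 1, 1, 1, 1, 1, 9]

Each diagonal entry of L is the vertex degree and each off-diagonal entry is -1 where an edge is present, 0 otherwise; in the order [1, 2, 3, 4, 5, 6, 7, 8, 9] the diagonal is [1, 1, 1, 1, 1, 1, 1, 8, 1]. Since every row of L sums to 0, the all-ones vector is in the kernel and 0 is an eigenvalue. The single zero eigenvalue shows the graph is connected. The largest eigenvalue, 9, is at most the vertex count 9. By the matrix-tree theorem the graph has (1/9) * product of the nonzero eigenvalues = 1 spanning tree.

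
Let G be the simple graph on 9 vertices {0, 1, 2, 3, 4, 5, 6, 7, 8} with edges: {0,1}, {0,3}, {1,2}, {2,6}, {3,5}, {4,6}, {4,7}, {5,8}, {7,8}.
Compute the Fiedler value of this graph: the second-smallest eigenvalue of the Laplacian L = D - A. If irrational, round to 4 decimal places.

Each diagonal entry of L is the vertex degree and each off-diagonal entry is -1 where an edge is present, 0 otherwise; in the order [0, 1, 2, 3, 4, 5, 6, 7, 8] the diagonal is [2, 2, 2, 2, 2, 2, 2, 2, 2]. Computing the eigenvalues of L and sorting gives [0, 0.4679, 0.4679, 1.6527, 1.6527, 3, 3, 3.8794, 3.8794]. The Fiedler value lambda_2 = 0.4679 is strictly positive, so the graph is connected. The eigenvalues sum to 18, which equals trace(L) = 2|E|.

0.4679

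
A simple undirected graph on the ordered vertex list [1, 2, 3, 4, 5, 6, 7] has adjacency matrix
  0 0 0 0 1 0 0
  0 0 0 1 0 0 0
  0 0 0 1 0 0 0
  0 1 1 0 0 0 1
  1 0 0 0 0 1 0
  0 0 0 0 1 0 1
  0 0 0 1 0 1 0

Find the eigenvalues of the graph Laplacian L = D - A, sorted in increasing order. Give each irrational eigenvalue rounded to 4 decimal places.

[0, 0.2254, 1, 1, 2.1859, 3.3604, 4.2283]

Reading degrees in the order [1, 2, 3, 4, 5, 6, 7] gives [1, 1, 1, 3, 2, 2, 2]; set D = diag(1, 1, 1, 3, 2, 2, 2) and form L = D - A. The multiplicity of 0 as a Laplacian eigenvalue equals the number of connected components. The single zero eigenvalue shows the graph is connected. By the matrix-tree theorem the graph has (1/7) * product of the nonzero eigenvalues = 1 spanning tree.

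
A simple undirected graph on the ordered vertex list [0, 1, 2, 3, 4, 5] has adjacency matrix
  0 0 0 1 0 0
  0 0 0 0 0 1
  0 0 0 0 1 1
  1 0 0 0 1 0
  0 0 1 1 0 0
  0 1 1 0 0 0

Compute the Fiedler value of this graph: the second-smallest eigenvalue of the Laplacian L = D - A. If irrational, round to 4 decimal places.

Reading degrees in the order [0, 1, 2, 3, 4, 5] gives [1, 1, 2, 2, 2, 2]; set D = diag(1, 1, 2, 2, 2, 2) and form L = D - A. The smallest Laplacian eigenvalue is always 0. The next one, lambda_2 = 0.2679, measures how hard the graph is to disconnect: larger values mean better connectivity.

0.2679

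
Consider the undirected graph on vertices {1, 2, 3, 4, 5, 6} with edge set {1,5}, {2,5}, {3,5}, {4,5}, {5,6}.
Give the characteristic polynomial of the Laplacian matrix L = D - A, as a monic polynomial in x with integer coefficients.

x^6 - 10x^5 + 30x^4 - 40x^3 + 25x^2 - 6x

Reading degrees in the order [1, 2, 3, 4, 5, 6] gives [1, 1, 1, 1, 5, 1]; set D = diag(1, 1, 1, 1, 5, 1) and form L = D - A. The eigenvalues of L are [0, 1, 1, 1, 1, 6]; the characteristic polynomial is the product of (x - lambda_i), which multiplies out to x^6 - 10x^5 + 30x^4 - 40x^3 + 25x^2 - 6x. The constant term is 0 because L is singular (the all-ones vector lies in its kernel). The largest eigenvalue, 6, is at most the vertex count 6.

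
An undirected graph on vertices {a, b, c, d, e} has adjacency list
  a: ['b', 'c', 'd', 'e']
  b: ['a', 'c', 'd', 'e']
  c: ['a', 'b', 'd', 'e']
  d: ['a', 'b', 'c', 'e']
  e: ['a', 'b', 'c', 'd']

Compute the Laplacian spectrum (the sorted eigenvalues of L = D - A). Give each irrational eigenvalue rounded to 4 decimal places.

With the vertex order [a, b, c, d, e], the degrees are [4, 4, 4, 4, 4], giving D = diag(4, 4, 4, 4, 4) and L = D - A. Since every row of L sums to 0, the all-ones vector is in the kernel and 0 is an eigenvalue. The single zero eigenvalue shows the graph is connected. The eigenvalues sum to 20, which equals trace(L) = 2|E|. By the matrix-tree theorem the graph has (1/5) * product of the nonzero eigenvalues = 125 spanning trees.

[0, 5, 5, 5, 5]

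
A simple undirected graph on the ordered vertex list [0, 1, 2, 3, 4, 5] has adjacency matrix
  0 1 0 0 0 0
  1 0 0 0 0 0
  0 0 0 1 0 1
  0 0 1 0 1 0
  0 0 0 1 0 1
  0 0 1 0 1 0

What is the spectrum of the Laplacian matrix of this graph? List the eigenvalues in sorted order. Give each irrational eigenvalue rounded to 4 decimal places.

Reading degrees in the order [0, 1, 2, 3, 4, 5] gives [1, 1, 2, 2, 2, 2]; set D = diag(1, 1, 2, 2, 2, 2) and form L = D - A. L is symmetric positive semidefinite, so every eigenvalue is real and nonnegative. The 2 zero eigenvalues correspond to the 2 connected components. The largest eigenvalue, 4, is at most the vertex count 6.

[0, 0, 2, 2, 2, 4]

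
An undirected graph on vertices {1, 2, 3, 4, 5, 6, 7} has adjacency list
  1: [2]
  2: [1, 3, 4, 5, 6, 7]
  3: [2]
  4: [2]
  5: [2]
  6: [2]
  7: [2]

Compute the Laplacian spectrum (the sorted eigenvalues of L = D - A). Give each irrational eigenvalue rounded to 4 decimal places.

With the vertex order [1, 2, 3, 4, 5, 6, 7], the degrees are [1, 6, 1, 1, 1, 1, 1], giving D = diag(1, 6, 1, 1, 1, 1, 1) and L = D - A. Diagonalising L (or applying a numerical eigensolver to the 7x7 matrix) gives the spectrum above. The eigenvalues sum to 12, which equals trace(L) = 2|E|. The largest eigenvalue, 7, is at most the vertex count 7.

[0, 1, 1, 1, 1, 1, 7]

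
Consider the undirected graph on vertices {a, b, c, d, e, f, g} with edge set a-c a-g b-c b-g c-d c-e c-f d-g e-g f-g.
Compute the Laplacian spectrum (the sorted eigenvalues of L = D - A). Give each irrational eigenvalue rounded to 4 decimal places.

Each diagonal entry of L is the vertex degree and each off-diagonal entry is -1 where an edge is present, 0 otherwise; in the order [a, b, c, d, e, f, g] the diagonal is [2, 2, 5, 2, 2, 2, 5]. L is symmetric positive semidefinite, so every eigenvalue is real and nonnegative. The single zero eigenvalue shows the graph is connected.

[0, 2, 2, 2, 2, 5, 7]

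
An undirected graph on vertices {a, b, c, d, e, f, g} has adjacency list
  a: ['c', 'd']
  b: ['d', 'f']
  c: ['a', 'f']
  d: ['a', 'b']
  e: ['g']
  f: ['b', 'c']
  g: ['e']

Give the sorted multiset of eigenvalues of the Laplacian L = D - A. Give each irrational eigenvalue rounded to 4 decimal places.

Each diagonal entry of L is the vertex degree and each off-diagonal entry is -1 where an edge is present, 0 otherwise; in the order [a, b, c, d, e, f, g] the diagonal is [2, 2, 2, 2, 1, 2, 1]. Diagonalising L (or applying a numerical eigensolver to the 7x7 matrix) gives the spectrum above. The 2 zero eigenvalues correspond to the 2 connected components.

[0, 0, 1.3820, 1.3820, 2, 3.6180, 3.6180]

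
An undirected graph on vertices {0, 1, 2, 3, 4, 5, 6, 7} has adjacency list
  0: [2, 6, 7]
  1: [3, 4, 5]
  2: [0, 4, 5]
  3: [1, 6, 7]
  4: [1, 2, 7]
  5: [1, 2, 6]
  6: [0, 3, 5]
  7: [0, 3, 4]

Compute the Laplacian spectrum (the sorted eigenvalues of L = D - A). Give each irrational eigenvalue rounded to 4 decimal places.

[0, 2, 2, 2, 4, 4, 4, 6]

With the vertex order [0, 1, 2, 3, 4, 5, 6, 7], the degrees are [3, 3, 3, 3, 3, 3, 3, 3], giving D = diag(3, 3, 3, 3, 3, 3, 3, 3) and L = D - A. The multiplicity of 0 as a Laplacian eigenvalue equals the number of connected components. The single zero eigenvalue shows the graph is connected. The largest eigenvalue, 6, is at most the vertex count 8. By the matrix-tree theorem the graph has (1/8) * product of the nonzero eigenvalues = 384 spanning trees.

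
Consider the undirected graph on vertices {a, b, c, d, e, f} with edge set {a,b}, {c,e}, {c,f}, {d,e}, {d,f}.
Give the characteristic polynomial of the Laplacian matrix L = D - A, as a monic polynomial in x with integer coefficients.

x^6 - 10x^5 + 36x^4 - 56x^3 + 32x^2

With the vertex order [a, b, c, d, e, f], the degrees are [1, 1, 2, 2, 2, 2], giving D = diag(1, 1, 2, 2, 2, 2) and L = D - A. The eigenvalues of L are [0, 0, 2, 2, 2, 4]; the characteristic polynomial is the product of (x - lambda_i), which multiplies out to x^6 - 10x^5 + 36x^4 - 56x^3 + 32x^2. The constant term is 0 because L is singular (the all-ones vector lies in its kernel). There are 2 zeros in the spectrum, matching the 2 components.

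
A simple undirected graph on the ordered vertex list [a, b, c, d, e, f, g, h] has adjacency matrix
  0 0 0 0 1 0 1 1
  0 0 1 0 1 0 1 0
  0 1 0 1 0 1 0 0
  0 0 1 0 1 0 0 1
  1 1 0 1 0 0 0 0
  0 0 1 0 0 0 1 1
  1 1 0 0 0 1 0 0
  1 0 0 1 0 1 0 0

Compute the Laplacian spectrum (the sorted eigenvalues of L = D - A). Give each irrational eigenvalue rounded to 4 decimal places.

[0, 2, 2, 2, 4, 4, 4, 6]

Each diagonal entry of L is the vertex degree and each off-diagonal entry is -1 where an edge is present, 0 otherwise; in the order [a, b, c, d, e, f, g, h] the diagonal is [3, 3, 3, 3, 3, 3, 3, 3]. Since every row of L sums to 0, the all-ones vector is in the kernel and 0 is an eigenvalue. The single zero eigenvalue shows the graph is connected. The largest eigenvalue, 6, is at most the vertex count 8.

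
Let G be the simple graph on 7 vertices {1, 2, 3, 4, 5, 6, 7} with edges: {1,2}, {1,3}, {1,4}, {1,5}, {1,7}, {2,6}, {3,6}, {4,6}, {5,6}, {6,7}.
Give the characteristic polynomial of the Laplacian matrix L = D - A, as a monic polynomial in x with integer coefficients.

With the vertex order [1, 2, 3, 4, 5, 6, 7], the degrees are [5, 2, 2, 2, 2, 5, 2], giving D = diag(5, 2, 2, 2, 2, 5, 2) and L = D - A. L has integer entries, so p(x) = det(xI - L) has integer coefficients. Expanding the determinant yields x^7 - 20x^6 + 155x^5 - 600x^4 + 1240x^3 - 1312x^2 + 560x. Since p(0) = det(-L) = 0, x divides p(x). By the matrix-tree theorem the graph has (1/7) * product of the nonzero eigenvalues = 80 spanning trees.

x^7 - 20x^6 + 155x^5 - 600x^4 + 1240x^3 - 1312x^2 + 560x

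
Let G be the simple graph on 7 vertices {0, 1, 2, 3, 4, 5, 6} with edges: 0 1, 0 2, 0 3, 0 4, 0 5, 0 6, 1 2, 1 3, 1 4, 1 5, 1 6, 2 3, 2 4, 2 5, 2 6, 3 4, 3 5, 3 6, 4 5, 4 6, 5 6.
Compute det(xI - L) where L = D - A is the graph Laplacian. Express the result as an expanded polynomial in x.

Reading degrees in the order [0, 1, 2, 3, 4, 5, 6] gives [6, 6, 6, 6, 6, 6, 6]; set D = diag(6, 6, 6, 6, 6, 6, 6) and form L = D - A. Computing det(xI - L) by cofactor expansion (or equivalently via sum-over-permutations) gives x^7 - 42x^6 + 735x^5 - 6860x^4 + 36015x^3 - 100842x^2 + 117649x. The constant term is 0 because L is singular (the all-ones vector lies in its kernel). The eigenvalues sum to 42, which equals trace(L) = 2|E|.

x^7 - 42x^6 + 735x^5 - 6860x^4 + 36015x^3 - 100842x^2 + 117649x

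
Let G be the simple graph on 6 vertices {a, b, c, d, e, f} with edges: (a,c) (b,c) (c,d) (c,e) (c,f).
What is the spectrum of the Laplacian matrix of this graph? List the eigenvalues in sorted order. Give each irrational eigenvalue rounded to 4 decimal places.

[0, 1, 1, 1, 1, 6]

Reading degrees in the order [a, b, c, d, e, f] gives [1, 1, 5, 1, 1, 1]; set D = diag(1, 1, 5, 1, 1, 1) and form L = D - A. Since every row of L sums to 0, the all-ones vector is in the kernel and 0 is an eigenvalue. The single zero eigenvalue shows the graph is connected. The largest eigenvalue, 6, is at most the vertex count 6. There is one zero in the spectrum, matching the 1 component.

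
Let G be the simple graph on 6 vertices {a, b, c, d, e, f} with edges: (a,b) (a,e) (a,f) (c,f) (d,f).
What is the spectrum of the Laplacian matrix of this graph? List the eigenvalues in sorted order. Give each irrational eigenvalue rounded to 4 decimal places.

[0, 0.4384, 1, 1, 3, 4.5616]

With the vertex order [a, b, c, d, e, f], the degrees are [3, 1, 1, 1, 1, 3], giving D = diag(3, 1, 1, 1, 1, 3) and L = D - A. Diagonalising L (or applying a numerical eigensolver to the 6x6 matrix) gives the spectrum above.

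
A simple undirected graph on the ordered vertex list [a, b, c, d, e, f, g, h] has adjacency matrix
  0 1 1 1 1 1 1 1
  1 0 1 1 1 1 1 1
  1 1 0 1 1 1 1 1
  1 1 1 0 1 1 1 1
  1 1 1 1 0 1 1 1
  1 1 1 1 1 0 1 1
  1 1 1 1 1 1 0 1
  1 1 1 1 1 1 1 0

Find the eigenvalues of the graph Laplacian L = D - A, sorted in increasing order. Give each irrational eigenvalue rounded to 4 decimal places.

Reading degrees in the order [a, b, c, d, e, f, g, h] gives [7, 7, 7, 7, 7, 7, 7, 7]; set D = diag(7, 7, 7, 7, 7, 7, 7, 7) and form L = D - A. Since every row of L sums to 0, the all-ones vector is in the kernel and 0 is an eigenvalue. The single zero eigenvalue shows the graph is connected. By the matrix-tree theorem the graph has (1/8) * product of the nonzero eigenvalues = 262144 spanning trees. There is one zero in the spectrum, matching the 1 component.

[0, 8, 8, 8, 8, 8, 8, 8]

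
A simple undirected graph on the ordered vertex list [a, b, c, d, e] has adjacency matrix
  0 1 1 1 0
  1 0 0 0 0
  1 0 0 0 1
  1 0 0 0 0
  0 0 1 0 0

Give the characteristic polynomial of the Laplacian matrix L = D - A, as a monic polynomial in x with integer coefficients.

With the vertex order [a, b, c, d, e], the degrees are [3, 1, 2, 1, 1], giving D = diag(3, 1, 2, 1, 1) and L = D - A. L has integer entries, so p(x) = det(xI - L) has integer coefficients. Expanding the determinant yields x^5 - 8x^4 + 20x^3 - 18x^2 + 5x. The coefficient of x^4 equals -trace(L) = -8, matching the sum of degrees.

x^5 - 8x^4 + 20x^3 - 18x^2 + 5x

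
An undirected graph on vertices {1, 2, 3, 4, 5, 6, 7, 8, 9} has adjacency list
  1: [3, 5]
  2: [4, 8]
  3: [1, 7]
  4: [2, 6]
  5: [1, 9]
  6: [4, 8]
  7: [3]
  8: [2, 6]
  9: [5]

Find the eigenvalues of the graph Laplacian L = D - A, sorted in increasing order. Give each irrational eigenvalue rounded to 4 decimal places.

[0, 0, 0.3820, 1.3820, 2, 2, 2.6180, 3.6180, 4]

Each diagonal entry of L is the vertex degree and each off-diagonal entry is -1 where an edge is present, 0 otherwise; in the order [1, 2, 3, 4, 5, 6, 7, 8, 9] the diagonal is [2, 2, 2, 2, 2, 2, 1, 2, 1]. Since every row of L sums to 0, the all-ones vector is in the kernel and 0 is an eigenvalue. The 2 zero eigenvalues correspond to the 2 connected components. The largest eigenvalue, 4, is at most the vertex count 9.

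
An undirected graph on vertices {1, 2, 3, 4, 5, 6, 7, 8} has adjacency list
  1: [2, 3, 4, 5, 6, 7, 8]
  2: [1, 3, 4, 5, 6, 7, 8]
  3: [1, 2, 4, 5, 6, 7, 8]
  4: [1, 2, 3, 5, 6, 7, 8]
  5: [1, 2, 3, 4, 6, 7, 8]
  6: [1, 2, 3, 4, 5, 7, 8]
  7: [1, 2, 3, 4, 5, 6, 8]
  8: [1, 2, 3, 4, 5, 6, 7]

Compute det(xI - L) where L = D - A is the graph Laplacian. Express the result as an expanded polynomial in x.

Reading degrees in the order [1, 2, 3, 4, 5, 6, 7, 8] gives [7, 7, 7, 7, 7, 7, 7, 7]; set D = diag(7, 7, 7, 7, 7, 7, 7, 7) and form L = D - A. The eigenvalues of L are [0, 8, 8, 8, 8, 8, 8, 8]; the characteristic polynomial is the product of (x - lambda_i), which multiplies out to x^8 - 56x^7 + 1344x^6 - 17920x^5 + 143360x^4 - 688128x^3 + 1835008x^2 - 2097152x. Since p(0) = det(-L) = 0, x divides p(x).

x^8 - 56x^7 + 1344x^6 - 17920x^5 + 143360x^4 - 688128x^3 + 1835008x^2 - 2097152x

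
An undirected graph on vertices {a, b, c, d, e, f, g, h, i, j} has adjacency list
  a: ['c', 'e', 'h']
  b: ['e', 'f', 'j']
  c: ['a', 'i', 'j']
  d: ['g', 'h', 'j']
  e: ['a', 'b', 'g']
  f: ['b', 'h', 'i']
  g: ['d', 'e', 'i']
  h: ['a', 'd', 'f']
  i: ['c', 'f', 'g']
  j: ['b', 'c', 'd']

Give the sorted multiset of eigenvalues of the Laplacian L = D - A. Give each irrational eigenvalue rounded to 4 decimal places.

[0, 2, 2, 2, 2, 2, 5, 5, 5, 5]

With the vertex order [a, b, c, d, e, f, g, h, i, j], the degrees are [3, 3, 3, 3, 3, 3, 3, 3, 3, 3], giving D = diag(3, 3, 3, 3, 3, 3, 3, 3, 3, 3) and L = D - A. Since every row of L sums to 0, the all-ones vector is in the kernel and 0 is an eigenvalue. The single zero eigenvalue shows the graph is connected. By the matrix-tree theorem the graph has (1/10) * product of the nonzero eigenvalues = 2000 spanning trees.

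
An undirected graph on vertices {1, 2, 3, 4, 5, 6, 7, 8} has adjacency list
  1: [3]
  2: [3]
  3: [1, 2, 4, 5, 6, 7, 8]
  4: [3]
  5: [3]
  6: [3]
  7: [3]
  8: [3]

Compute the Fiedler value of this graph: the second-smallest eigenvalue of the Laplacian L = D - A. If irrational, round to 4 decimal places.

1

With the vertex order [1, 2, 3, 4, 5, 6, 7, 8], the degrees are [1, 1, 7, 1, 1, 1, 1, 1], giving D = diag(1, 1, 7, 1, 1, 1, 1, 1) and L = D - A. The sorted Laplacian eigenvalues are [0, 1, 1, 1, 1, 1, 1, 8]; the algebraic connectivity is the second entry, 1. The largest eigenvalue, 8, is at most the vertex count 8. By the matrix-tree theorem the graph has (1/8) * product of the nonzero eigenvalues = 1 spanning tree.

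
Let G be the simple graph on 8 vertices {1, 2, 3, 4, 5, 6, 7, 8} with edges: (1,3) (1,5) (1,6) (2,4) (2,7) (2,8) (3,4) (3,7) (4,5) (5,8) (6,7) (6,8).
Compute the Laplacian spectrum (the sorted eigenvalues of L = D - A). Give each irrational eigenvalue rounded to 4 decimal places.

[0, 2, 2, 2, 4, 4, 4, 6]

Each diagonal entry of L is the vertex degree and each off-diagonal entry is -1 where an edge is present, 0 otherwise; in the order [1, 2, 3, 4, 5, 6, 7, 8] the diagonal is [3, 3, 3, 3, 3, 3, 3, 3]. Since every row of L sums to 0, the all-ones vector is in the kernel and 0 is an eigenvalue. The single zero eigenvalue shows the graph is connected. By the matrix-tree theorem the graph has (1/8) * product of the nonzero eigenvalues = 384 spanning trees.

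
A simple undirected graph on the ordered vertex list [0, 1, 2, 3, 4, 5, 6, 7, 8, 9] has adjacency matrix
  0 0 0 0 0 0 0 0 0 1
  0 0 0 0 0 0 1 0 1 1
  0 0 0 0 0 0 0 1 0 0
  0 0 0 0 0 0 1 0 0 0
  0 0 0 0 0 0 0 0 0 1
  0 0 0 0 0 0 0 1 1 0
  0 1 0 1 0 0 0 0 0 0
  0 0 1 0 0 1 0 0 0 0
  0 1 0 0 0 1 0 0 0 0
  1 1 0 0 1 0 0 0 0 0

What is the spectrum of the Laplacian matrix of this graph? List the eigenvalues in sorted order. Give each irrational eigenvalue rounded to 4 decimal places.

Each diagonal entry of L is the vertex degree and each off-diagonal entry is -1 where an edge is present, 0 otherwise; in the order [0, 1, 2, 3, 4, 5, 6, 7, 8, 9] the diagonal is [1, 3, 1, 1, 1, 2, 2, 2, 2, 3]. L is symmetric positive semidefinite, so every eigenvalue is real and nonnegative. The largest eigenvalue, 4.7070, is at most the vertex count 10.

[0, 0.1566, 0.3280, 0.8452, 1, 1.7534, 2.4520, 3.1820, 3.5756, 4.7070]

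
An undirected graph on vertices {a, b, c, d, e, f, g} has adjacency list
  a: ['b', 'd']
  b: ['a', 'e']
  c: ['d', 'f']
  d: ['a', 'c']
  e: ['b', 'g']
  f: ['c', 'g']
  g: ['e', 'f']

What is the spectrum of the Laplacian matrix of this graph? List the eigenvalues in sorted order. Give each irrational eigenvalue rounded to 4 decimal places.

[0, 0.7530, 0.7530, 2.4450, 2.4450, 3.8019, 3.8019]

With the vertex order [a, b, c, d, e, f, g], the degrees are [2, 2, 2, 2, 2, 2, 2], giving D = diag(2, 2, 2, 2, 2, 2, 2) and L = D - A. Diagonalising L (or applying a numerical eigensolver to the 7x7 matrix) gives the spectrum above.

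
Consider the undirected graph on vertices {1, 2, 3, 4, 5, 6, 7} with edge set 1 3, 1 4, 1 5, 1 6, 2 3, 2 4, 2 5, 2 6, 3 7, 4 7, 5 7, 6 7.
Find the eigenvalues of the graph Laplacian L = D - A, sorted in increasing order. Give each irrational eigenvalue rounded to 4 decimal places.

[0, 3, 3, 3, 4, 4, 7]

Reading degrees in the order [1, 2, 3, 4, 5, 6, 7] gives [4, 4, 3, 3, 3, 3, 4]; set D = diag(4, 4, 3, 3, 3, 3, 4) and form L = D - A. Diagonalising L (or applying a numerical eigensolver to the 7x7 matrix) gives the spectrum above. The single zero eigenvalue shows the graph is connected. There is one zero in the spectrum, matching the 1 component.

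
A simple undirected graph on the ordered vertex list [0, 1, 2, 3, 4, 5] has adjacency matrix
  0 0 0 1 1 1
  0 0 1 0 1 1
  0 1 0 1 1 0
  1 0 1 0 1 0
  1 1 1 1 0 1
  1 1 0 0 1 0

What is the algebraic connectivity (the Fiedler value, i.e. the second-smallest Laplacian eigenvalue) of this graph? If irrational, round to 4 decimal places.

2.3820

Each diagonal entry of L is the vertex degree and each off-diagonal entry is -1 where an edge is present, 0 otherwise; in the order [0, 1, 2, 3, 4, 5] the diagonal is [3, 3, 3, 3, 5, 3]. The smallest Laplacian eigenvalue is always 0. The next one, lambda_2 = 2.3820, measures how hard the graph is to disconnect: larger values mean better connectivity.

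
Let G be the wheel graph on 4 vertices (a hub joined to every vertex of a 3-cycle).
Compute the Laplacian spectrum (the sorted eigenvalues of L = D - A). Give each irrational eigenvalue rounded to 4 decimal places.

The graph has 4 vertices and degree multiset [3, 3, 3, 3]; D is the diagonal matrix of degrees and L = D - A. The multiplicity of 0 as a Laplacian eigenvalue equals the number of connected components. There is one zero in the spectrum, matching the 1 component.

[0, 4, 4, 4]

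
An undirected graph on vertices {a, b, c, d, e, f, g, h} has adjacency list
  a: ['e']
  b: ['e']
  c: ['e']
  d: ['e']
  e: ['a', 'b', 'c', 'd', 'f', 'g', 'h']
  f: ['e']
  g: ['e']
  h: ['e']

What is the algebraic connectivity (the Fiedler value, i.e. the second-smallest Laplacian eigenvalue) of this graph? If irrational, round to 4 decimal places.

1

Each diagonal entry of L is the vertex degree and each off-diagonal entry is -1 where an edge is present, 0 otherwise; in the order [a, b, c, d, e, f, g, h] the diagonal is [1, 1, 1, 1, 7, 1, 1, 1]. The sorted Laplacian eigenvalues are [0, 1, 1, 1, 1, 1, 1, 8]; the algebraic connectivity is the second entry, 1.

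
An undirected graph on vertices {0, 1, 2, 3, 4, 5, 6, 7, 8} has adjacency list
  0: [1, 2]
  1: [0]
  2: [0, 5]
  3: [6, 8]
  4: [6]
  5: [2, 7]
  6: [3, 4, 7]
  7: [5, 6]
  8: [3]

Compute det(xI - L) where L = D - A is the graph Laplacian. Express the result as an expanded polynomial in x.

x^9 - 16x^8 + 104x^7 - 354x^6 + 678x^5 - 730x^4 + 417x^3 - 110x^2 + 9x

With the vertex order [0, 1, 2, 3, 4, 5, 6, 7, 8], the degrees are [2, 1, 2, 2, 1, 2, 3, 2, 1], giving D = diag(2, 1, 2, 2, 1, 2, 3, 2, 1) and L = D - A. Computing det(xI - L) by cofactor expansion (or equivalently via sum-over-permutations) gives x^9 - 16x^8 + 104x^7 - 354x^6 + 678x^5 - 730x^4 + 417x^3 - 110x^2 + 9x. The constant term is 0 because L is singular (the all-ones vector lies in its kernel). By the matrix-tree theorem the graph has (1/9) * product of the nonzero eigenvalues = 1 spanning tree. The eigenvalues sum to 16, which equals trace(L) = 2|E|.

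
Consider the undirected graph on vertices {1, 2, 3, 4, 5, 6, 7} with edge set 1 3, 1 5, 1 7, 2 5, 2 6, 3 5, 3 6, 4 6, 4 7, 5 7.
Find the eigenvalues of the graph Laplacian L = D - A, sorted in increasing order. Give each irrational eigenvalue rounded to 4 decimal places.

[0, 1.5858, 1.5858, 2.5858, 4.4142, 4.4142, 5.4142]

Each diagonal entry of L is the vertex degree and each off-diagonal entry is -1 where an edge is present, 0 otherwise; in the order [1, 2, 3, 4, 5, 6, 7] the diagonal is [3, 2, 3, 2, 4, 3, 3]. The multiplicity of 0 as a Laplacian eigenvalue equals the number of connected components. The single zero eigenvalue shows the graph is connected. By the matrix-tree theorem the graph has (1/7) * product of the nonzero eigenvalues = 98 spanning trees.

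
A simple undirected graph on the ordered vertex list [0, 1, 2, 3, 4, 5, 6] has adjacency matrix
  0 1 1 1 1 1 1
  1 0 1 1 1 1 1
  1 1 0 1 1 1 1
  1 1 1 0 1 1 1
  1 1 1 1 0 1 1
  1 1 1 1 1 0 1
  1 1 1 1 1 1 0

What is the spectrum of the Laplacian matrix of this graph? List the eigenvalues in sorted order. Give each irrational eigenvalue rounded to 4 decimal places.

Reading degrees in the order [0, 1, 2, 3, 4, 5, 6] gives [6, 6, 6, 6, 6, 6, 6]; set D = diag(6, 6, 6, 6, 6, 6, 6) and form L = D - A. L is symmetric positive semidefinite, so every eigenvalue is real and nonnegative. The single zero eigenvalue shows the graph is connected. The eigenvalues sum to 42, which equals trace(L) = 2|E|.

[0, 7, 7, 7, 7, 7, 7]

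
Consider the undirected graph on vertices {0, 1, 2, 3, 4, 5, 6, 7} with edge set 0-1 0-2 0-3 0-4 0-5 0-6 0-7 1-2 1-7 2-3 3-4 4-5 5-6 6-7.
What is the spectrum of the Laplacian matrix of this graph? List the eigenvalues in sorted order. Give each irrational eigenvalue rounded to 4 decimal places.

[0, 1.7530, 1.7530, 3.4450, 3.4450, 4.8019, 4.8019, 8]

Reading degrees in the order [0, 1, 2, 3, 4, 5, 6, 7] gives [7, 3, 3, 3, 3, 3, 3, 3]; set D = diag(7, 3, 3, 3, 3, 3, 3, 3) and form L = D - A. Since every row of L sums to 0, the all-ones vector is in the kernel and 0 is an eigenvalue. The largest eigenvalue, 8, is at most the vertex count 8. By the matrix-tree theorem the graph has (1/8) * product of the nonzero eigenvalues = 841 spanning trees.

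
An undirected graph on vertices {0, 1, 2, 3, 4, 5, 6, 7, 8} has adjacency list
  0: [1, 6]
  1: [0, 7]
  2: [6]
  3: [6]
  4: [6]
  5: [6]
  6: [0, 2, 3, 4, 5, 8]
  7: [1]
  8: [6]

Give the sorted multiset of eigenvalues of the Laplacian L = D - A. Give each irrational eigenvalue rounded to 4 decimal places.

[0, 0.2650, 1, 1, 1, 1, 1.5163, 3.1832, 7.0355]

Each diagonal entry of L is the vertex degree and each off-diagonal entry is -1 where an edge is present, 0 otherwise; in the order [0, 1, 2, 3, 4, 5, 6, 7, 8] the diagonal is [2, 2, 1, 1, 1, 1, 6, 1, 1]. L is symmetric positive semidefinite, so every eigenvalue is real and nonnegative. The single zero eigenvalue shows the graph is connected.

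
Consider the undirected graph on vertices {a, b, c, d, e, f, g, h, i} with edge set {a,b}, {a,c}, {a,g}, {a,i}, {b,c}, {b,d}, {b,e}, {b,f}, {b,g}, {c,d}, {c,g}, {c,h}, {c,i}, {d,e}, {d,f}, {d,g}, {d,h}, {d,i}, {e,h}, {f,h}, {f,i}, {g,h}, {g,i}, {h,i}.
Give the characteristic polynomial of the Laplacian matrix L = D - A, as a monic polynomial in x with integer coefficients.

x^9 - 48x^8 + 993x^7 - 11548x^6 + 82442x^5 - 369318x^4 + 1011803x^3 - 1546576x^2 + 1007559x

Reading degrees in the order [a, b, c, d, e, f, g, h, i] gives [4, 6, 6, 7, 3, 4, 6, 6, 6]; set D = diag(4, 6, 6, 7, 3, 4, 6, 6, 6) and form L = D - A. L has integer entries, so p(x) = det(xI - L) has integer coefficients. Expanding the determinant yields x^9 - 48x^8 + 993x^7 - 11548x^6 + 82442x^5 - 369318x^4 + 1011803x^3 - 1546576x^2 + 1007559x. Since p(0) = det(-L) = 0, x divides p(x). The largest eigenvalue, 8.2791, is at most the vertex count 9. There is one zero in the spectrum, matching the 1 component.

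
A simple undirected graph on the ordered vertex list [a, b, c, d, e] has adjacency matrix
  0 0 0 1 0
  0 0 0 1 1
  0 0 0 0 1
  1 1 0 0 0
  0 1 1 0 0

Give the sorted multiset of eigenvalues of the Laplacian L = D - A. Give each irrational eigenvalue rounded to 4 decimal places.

[0, 0.3820, 1.3820, 2.6180, 3.6180]

Reading degrees in the order [a, b, c, d, e] gives [1, 2, 1, 2, 2]; set D = diag(1, 2, 1, 2, 2) and form L = D - A. Diagonalising L (or applying a numerical eigensolver to the 5x5 matrix) gives the spectrum above. There is one zero in the spectrum, matching the 1 component.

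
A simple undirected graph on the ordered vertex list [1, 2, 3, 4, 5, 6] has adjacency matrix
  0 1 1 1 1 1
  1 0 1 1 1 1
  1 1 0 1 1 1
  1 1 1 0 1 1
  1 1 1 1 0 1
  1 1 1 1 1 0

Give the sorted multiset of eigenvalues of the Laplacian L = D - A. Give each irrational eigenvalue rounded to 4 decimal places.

Reading degrees in the order [1, 2, 3, 4, 5, 6] gives [5, 5, 5, 5, 5, 5]; set D = diag(5, 5, 5, 5, 5, 5) and form L = D - A. Since every row of L sums to 0, the all-ones vector is in the kernel and 0 is an eigenvalue.

[0, 6, 6, 6, 6, 6]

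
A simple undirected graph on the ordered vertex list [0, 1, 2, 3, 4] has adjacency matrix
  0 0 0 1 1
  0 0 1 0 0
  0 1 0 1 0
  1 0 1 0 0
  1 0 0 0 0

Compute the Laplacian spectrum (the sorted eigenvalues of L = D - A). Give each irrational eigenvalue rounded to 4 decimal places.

Reading degrees in the order [0, 1, 2, 3, 4] gives [2, 1, 2, 2, 1]; set D = diag(2, 1, 2, 2, 1) and form L = D - A. The multiplicity of 0 as a Laplacian eigenvalue equals the number of connected components. The single zero eigenvalue shows the graph is connected. There is one zero in the spectrum, matching the 1 component.

[0, 0.3820, 1.3820, 2.6180, 3.6180]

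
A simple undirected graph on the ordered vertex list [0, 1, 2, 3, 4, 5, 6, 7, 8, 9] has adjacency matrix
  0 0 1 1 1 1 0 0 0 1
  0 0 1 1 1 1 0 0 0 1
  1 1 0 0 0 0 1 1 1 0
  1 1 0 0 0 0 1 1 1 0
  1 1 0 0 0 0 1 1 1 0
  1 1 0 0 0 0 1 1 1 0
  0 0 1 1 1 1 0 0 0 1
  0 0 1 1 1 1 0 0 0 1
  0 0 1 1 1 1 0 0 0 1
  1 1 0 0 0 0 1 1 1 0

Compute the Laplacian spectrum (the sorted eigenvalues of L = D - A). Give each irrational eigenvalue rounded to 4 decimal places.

Reading degrees in the order [0, 1, 2, 3, 4, 5, 6, 7, 8, 9] gives [5, 5, 5, 5, 5, 5, 5, 5, 5, 5]; set D = diag(5, 5, 5, 5, 5, 5, 5, 5, 5, 5) and form L = D - A. The multiplicity of 0 as a Laplacian eigenvalue equals the number of connected components.

[0, 5, 5, 5, 5, 5, 5, 5, 5, 10]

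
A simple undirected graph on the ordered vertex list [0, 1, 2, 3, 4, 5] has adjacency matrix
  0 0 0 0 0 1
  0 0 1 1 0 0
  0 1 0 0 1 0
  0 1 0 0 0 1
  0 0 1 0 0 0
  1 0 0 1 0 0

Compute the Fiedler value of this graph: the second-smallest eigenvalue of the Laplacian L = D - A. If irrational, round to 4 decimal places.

Reading degrees in the order [0, 1, 2, 3, 4, 5] gives [1, 2, 2, 2, 1, 2]; set D = diag(1, 2, 2, 2, 1, 2) and form L = D - A. The smallest Laplacian eigenvalue is always 0. The next one, lambda_2 = 0.2679, measures how hard the graph is to disconnect: larger values mean better connectivity. The eigenvalues sum to 10, which equals trace(L) = 2|E|. By the matrix-tree theorem the graph has (1/6) * product of the nonzero eigenvalues = 1 spanning tree.

0.2679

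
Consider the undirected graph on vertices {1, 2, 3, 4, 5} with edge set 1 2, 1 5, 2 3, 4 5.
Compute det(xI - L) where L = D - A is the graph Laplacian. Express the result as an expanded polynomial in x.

x^5 - 8x^4 + 21x^3 - 20x^2 + 5x

Each diagonal entry of L is the vertex degree and each off-diagonal entry is -1 where an edge is present, 0 otherwise; in the order [1, 2, 3, 4, 5] the diagonal is [2, 2, 1, 1, 2]. Computing det(xI - L) by cofactor expansion (or equivalently via sum-over-permutations) gives x^5 - 8x^4 + 21x^3 - 20x^2 + 5x. The constant term is 0 because L is singular (the all-ones vector lies in its kernel). The eigenvalues sum to 8, which equals trace(L) = 2|E|.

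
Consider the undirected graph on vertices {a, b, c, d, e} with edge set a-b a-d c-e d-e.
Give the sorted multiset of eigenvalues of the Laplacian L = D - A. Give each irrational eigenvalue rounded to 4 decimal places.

With the vertex order [a, b, c, d, e], the degrees are [2, 1, 1, 2, 2], giving D = diag(2, 1, 1, 2, 2) and L = D - A. Diagonalising L (or applying a numerical eigensolver to the 5x5 matrix) gives the spectrum above. The single zero eigenvalue shows the graph is connected. By the matrix-tree theorem the graph has (1/5) * product of the nonzero eigenvalues = 1 spanning tree.

[0, 0.3820, 1.3820, 2.6180, 3.6180]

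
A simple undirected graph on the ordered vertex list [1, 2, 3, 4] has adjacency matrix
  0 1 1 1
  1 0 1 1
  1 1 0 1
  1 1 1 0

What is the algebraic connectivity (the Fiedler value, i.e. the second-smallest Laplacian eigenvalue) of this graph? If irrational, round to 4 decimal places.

Each diagonal entry of L is the vertex degree and each off-diagonal entry is -1 where an edge is present, 0 otherwise; in the order [1, 2, 3, 4] the diagonal is [3, 3, 3, 3]. The smallest Laplacian eigenvalue is always 0. The next one, lambda_2 = 4, measures how hard the graph is to disconnect: larger values mean better connectivity. By the matrix-tree theorem the graph has (1/4) * product of the nonzero eigenvalues = 16 spanning trees.

4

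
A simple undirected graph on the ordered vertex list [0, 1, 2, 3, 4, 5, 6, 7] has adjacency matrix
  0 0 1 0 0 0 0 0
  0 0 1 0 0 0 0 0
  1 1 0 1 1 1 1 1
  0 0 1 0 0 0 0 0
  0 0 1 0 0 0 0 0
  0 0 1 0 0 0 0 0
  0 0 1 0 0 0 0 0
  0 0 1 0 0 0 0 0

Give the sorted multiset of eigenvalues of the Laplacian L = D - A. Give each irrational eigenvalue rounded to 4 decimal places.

Each diagonal entry of L is the vertex degree and each off-diagonal entry is -1 where an edge is present, 0 otherwise; in the order [0, 1, 2, 3, 4, 5, 6, 7] the diagonal is [1, 1, 7, 1, 1, 1, 1, 1]. Since every row of L sums to 0, the all-ones vector is in the kernel and 0 is an eigenvalue. The eigenvalues sum to 14, which equals trace(L) = 2|E|.

[0, 1, 1, 1, 1, 1, 1, 8]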